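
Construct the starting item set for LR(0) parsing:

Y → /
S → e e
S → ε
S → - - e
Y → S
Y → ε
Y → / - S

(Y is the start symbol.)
{ [S → . - - e], [S → . e e], [S → .], [Y → . / - S], [Y → . /], [Y → . S], [Y → .], [Y' → . Y] }

First, augment the grammar with Y' → Y
I₀ = CLOSURE({ [Y' → . Y] }):
  [Y' → . Y] has the dot before Y: add [Y → . /], [Y → . S], [Y → .], [Y → . / - S]
  [Y → . S] has the dot before S: add [S → . e e], [S → .], [S → . - - e]
No further items can be added.

I₀ = { [S → . - - e], [S → . e e], [S → .], [Y → . / - S], [Y → . /], [Y → . S], [Y → .], [Y' → . Y] }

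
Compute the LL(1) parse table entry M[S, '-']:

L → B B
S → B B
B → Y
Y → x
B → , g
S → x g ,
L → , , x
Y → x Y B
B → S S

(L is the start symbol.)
To find M[S, '-'], we find productions for S where '-' is in the predict set (PREDICT(N → α) = (FIRST(α) \ {ε}) ∪ (FOLLOW(N) if α ⇒* ε)).

Relevant sets:
  FIRST(B) = { ',', 'x' }

S → B B: PREDICT = { ',', 'x' }
S → x g ,: PREDICT = { 'x' }

M[S, '-'] is empty (no production applies)

Answer: Empty (error entry)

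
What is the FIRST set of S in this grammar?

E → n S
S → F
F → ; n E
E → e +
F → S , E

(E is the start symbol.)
{ ';' }

FIRST sets of the other non-terminals involved (by the same procedure, iterated to a fixed point):
  FIRST(F) = { ';' }

From S → F:
  - F is a non-terminal: add FIRST(F) \ {ε} = { ';' }
    F is not nullable, so stop

Collecting: FIRST(S) = { ';' }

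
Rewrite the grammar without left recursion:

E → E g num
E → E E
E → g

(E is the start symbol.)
E → g E'
E' → g num E'
E' → E E'
E' → ε

E is directly left-recursive. The standard transformation for
  A → A α₁ | ... | A α_m | β₁ | ... | β_n
is
  A  → β₁ A' | ... | β_n A'
  A' → α₁ A' | ... | α_m A' | ε

E → g becomes E → g E'
E → E g num becomes E' → g num E'
E → E E becomes E' → E E'
Add E' → ε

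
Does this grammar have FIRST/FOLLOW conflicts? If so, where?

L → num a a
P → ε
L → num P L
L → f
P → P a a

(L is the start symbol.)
Yes. P → P a a with FOLLOW(P) on { 'a' }

A FIRST/FOLLOW conflict occurs when a non-terminal N has a nullable alternative N → β (β ⇒* ε) and another alternative N → α with FIRST(α) ∩ FOLLOW(N) ≠ ∅: on such a lookahead the parser cannot decide between expanding α and letting N vanish via β.

Nullable non-terminals: P.
FIRST sets used below: FIRST(P) = { 'a', ε }

P: nullable alternative(s) P → ε; FOLLOW(P) = { 'a', 'f', 'num' }
  P → ε: FIRST \ {ε} = { } — this is the only nullable alternative, skip
  P → P a a: FIRST \ {ε} = { 'a' } — overlaps FOLLOW(P) on { 'a' }: CONFLICT

L has no nullable alternative, so no FIRST/FOLLOW check is needed there.

So the grammar has 1 FIRST/FOLLOW conflict (marked CONFLICT above).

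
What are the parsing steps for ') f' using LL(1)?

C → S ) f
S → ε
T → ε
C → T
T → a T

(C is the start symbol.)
Stack is shown with the top on the left.

Stack    Input  Action
----------------------
C $      ) f $  output C → S ) f
S ) f $  ) f $  output S → ε
) f $    ) f $  match ')'
f $      f $    match 'f'
$        $      accept

The string is accepted.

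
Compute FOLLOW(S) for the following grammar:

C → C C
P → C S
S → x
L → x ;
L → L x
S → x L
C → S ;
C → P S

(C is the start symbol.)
{ $, ';', 'x' }

To compute FOLLOW(S), find every occurrence of S on a right-hand side N → α S β: add FIRST(β) \ {ε}, and if β is empty or nullable also add FOLLOW(N). Iterate to a fixed point.

In P → C S: S is at the end, add FOLLOW(P)
In C → S ;: S is followed by ';', add FIRST(';') \ {ε} = { ';' }
In C → P S: S is at the end, add FOLLOW(C)

The FOLLOW sets referred to above (computed the same way, to a fixed point):
  FOLLOW(P) = { 'x' }
  FOLLOW(C) = { $, 'x' }

Taking the union: FOLLOW(S) = { $, ';', 'x' }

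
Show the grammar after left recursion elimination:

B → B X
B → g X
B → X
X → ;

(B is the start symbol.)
B is directly left-recursive. The standard transformation for
  A → A α₁ | ... | A α_m | β₁ | ... | β_n
is
  A  → β₁ A' | ... | β_n A'
  A' → α₁ A' | ... | α_m A' | ε

B → g X becomes B → g X B'
B → X becomes B → X B'
B → B X becomes B' → X B'
Add B' → ε

Productions for other non-terminals are unchanged:
  X → ;

Resulting grammar:
B → g X B'
B → X B'
B' → X B'
B' → ε
X → ;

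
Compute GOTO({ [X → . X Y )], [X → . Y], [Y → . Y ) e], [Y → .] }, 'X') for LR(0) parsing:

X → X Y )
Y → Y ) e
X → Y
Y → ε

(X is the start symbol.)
{ [X → X . Y )], [Y → . Y ) e], [Y → .] }

GOTO(I, 'X') = CLOSURE({ [A → αX.β] : [A → α.Xβ] ∈ I, X = 'X' })

Items with dot before 'X', with the dot advanced:
  [X → . X Y )] → [X → X . Y )]
Closure of the advanced items:
  [X → X . Y )] has the dot before Y: add [Y → . Y ) e], [Y → .]

GOTO = { [X → X . Y )], [Y → . Y ) e], [Y → .] }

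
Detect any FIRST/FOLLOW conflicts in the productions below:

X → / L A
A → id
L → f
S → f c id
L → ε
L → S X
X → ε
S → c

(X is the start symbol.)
A FIRST/FOLLOW conflict occurs when a non-terminal N has a nullable alternative N → β (β ⇒* ε) and another alternative N → α with FIRST(α) ∩ FOLLOW(N) ≠ ∅: on such a lookahead the parser cannot decide between expanding α and letting N vanish via β.

Nullable non-terminals: L, X.
FIRST sets used below: FIRST(S) = { 'c', 'f' }

L: nullable alternative(s) L → ε; FOLLOW(L) = { 'id' }
  L → f: FIRST \ {ε} = { 'f' } — disjoint from FOLLOW(L)
  L → ε: FIRST \ {ε} = { } — this is the only nullable alternative, skip
  L → S X: FIRST \ {ε} = { 'c', 'f' } — disjoint from FOLLOW(L)

X: nullable alternative(s) X → ε; FOLLOW(X) = { $, 'id' }
  X → / L A: FIRST \ {ε} = { '/' } — disjoint from FOLLOW(X)
  X → ε: FIRST \ {ε} = { } — this is the only nullable alternative, skip

A, S have no nullable alternative, so no FIRST/FOLLOW check is needed there.

No FIRST/FOLLOW conflicts found.

Answer: No FIRST/FOLLOW conflicts.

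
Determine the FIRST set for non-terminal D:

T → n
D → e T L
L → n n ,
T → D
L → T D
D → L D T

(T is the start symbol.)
{ 'e', 'n' }

FIRST sets of the other non-terminals involved (by the same procedure, iterated to a fixed point):
  FIRST(L) = { 'e', 'n' }

From D → e T L:
  - e is a terminal: add 'e' and stop
From D → L D T:
  - L is a non-terminal: add FIRST(L) \ {ε} = { 'e', 'n' }
    L is not nullable, so stop

Collecting: FIRST(D) = { 'e', 'n' }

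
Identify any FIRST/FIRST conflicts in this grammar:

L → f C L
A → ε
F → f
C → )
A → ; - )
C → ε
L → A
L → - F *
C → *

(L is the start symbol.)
No FIRST/FIRST conflicts.

FIRST sets of the non-terminals at (or reachable through a nullable prefix from) the front of some alternative:
  FIRST(A) = { ';', ε }

Productions for L:
  L → f C L: FIRST = { 'f' }
  L → A: FIRST = { ';', ε }
  L → - F *: FIRST = { '-' }
Productions for A:
  A → ε: FIRST = { ε }
  A → ; - ): FIRST = { ';' }
Productions for C:
  C → ): FIRST = { ')' }
  C → ε: FIRST = { ε }
  C → *: FIRST = { '*' }
F has only one production, so no FIRST/FIRST conflict is possible there.

All alternatives of each non-terminal have pairwise disjoint FIRST sets.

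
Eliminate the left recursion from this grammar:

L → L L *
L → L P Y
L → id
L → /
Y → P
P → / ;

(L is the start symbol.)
L is directly left-recursive. The standard transformation for
  A → A α₁ | ... | A α_m | β₁ | ... | β_n
is
  A  → β₁ A' | ... | β_n A'
  A' → α₁ A' | ... | α_m A' | ε

L → id becomes L → id L'
L → / becomes L → / L'
L → L L * becomes L' → L * L'
L → L P Y becomes L' → P Y L'
Add L' → ε

Productions for other non-terminals are unchanged:
  Y → P
  P → / ;

Resulting grammar:
L → id L'
L → / L'
L' → L * L'
L' → P Y L'
L' → ε
Y → P
P → / ;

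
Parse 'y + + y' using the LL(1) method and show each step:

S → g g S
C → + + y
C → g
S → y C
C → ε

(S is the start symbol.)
Stack is shown with the top on the left.

Stack    Input      Action
--------------------------
S $      y + + y $  output S → y C
y C $    y + + y $  match 'y'
C $      + + y $    output C → + + y
+ + y $  + + y $    match '+'
+ y $    + y $      match '+'
y $      y $        match 'y'
$        $          accept

The string is accepted.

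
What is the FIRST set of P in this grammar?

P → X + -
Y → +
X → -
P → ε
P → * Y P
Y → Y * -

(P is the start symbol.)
{ '*', '-', ε }

To compute FIRST(P), examine every production with P on the left-hand side, reading each right-hand side left to right until a non-nullable symbol is reached.

FIRST sets of the other non-terminals involved (by the same procedure, iterated to a fixed point):
  FIRST(X) = { '-' }

From P → X + -:
  - X is a non-terminal: add FIRST(X) \ {ε} = { '-' }
    X is not nullable, so stop
From P → ε:
  - ε-production, so ε ∈ FIRST(P)
From P → * Y P:
  - '*' is a terminal: add '*' and stop

Collecting: FIRST(P) = { '*', '-', ε }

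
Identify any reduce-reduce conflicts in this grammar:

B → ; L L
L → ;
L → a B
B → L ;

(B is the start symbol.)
A reduce-reduce conflict occurs when an LR(0) state has two complete items [A → α .] and [B → β .] — both call for a reduction, and with no lookahead the parser cannot choose between them.

Augment with B' → B and build the canonical LR(0) collection (I0 = CLOSURE({[B' → . B]}), then GOTO on every symbol after a dot until no new states appear). It has 10 states:
  I0: { [B → . ; L L], [B → . L ;], [B' → . B], [L → . ;], [L → . a B] }  — shift
  I1: { [B → ; . L L], [L → . ;], [L → . a B], [L → ; .] }  — shift, reduce
  I2: { [B' → B .] }  — accept
  I3: { [B → L . ;] }  — shift
  I4: { [B → . ; L L], [B → . L ;], [L → . ;], [L → . a B], [L → a . B] }  — shift
  I5: { [L → a B .] }  — reduce
  I6: { [B → L ; .] }  — reduce
  I7: { [L → ; .] }  — reduce
  I8: { [B → ; L . L], [L → . ;], [L → . a B] }  — shift
  I9: { [B → ; L L .] }  — reduce

No state contains more than one complete item.

Answer: No reduce-reduce conflicts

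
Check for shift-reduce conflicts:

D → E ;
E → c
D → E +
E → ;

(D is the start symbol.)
A shift-reduce conflict occurs when an LR(0) state has both:
  - a complete (reduce) item [A → α .] (dot at the end), and
  - a shift item [B → β . c γ] (dot before a terminal).

Augment with D' → D and build the canonical LR(0) collection (I0 = CLOSURE({[D' → . D]}), then GOTO on every symbol after a dot until no new states appear). It has 7 states:
  I0: { [D → . E +], [D → . E ;], [D' → . D], [E → . ;], [E → . c] }  — shift
  I1: { [E → ; .] }  — reduce
  I2: { [D' → D .] }  — accept
  I3: { [D → E . +], [D → E . ;] }  — shift
  I4: { [E → c .] }  — reduce
  I5: { [D → E + .] }  — reduce
  I6: { [D → E ; .] }  — reduce

No state contains both a complete item and a shift item.

Answer: No shift-reduce conflicts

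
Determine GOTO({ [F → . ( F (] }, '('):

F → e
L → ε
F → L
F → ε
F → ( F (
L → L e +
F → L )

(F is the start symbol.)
GOTO(I, '(') = CLOSURE({ [A → αX.β] : [A → α.Xβ] ∈ I, X = '(' })

Items with dot before '(', with the dot advanced:
  [F → . ( F (] → [F → ( . F (]
Closure of the advanced items:
  [F → ( . F (] has the dot before F: add [F → . e], [F → . L], [F → .], [F → . ( F (], [F → . L )]
  [F → . L] has the dot before L: add [L → .], [L → . L e +]

GOTO = { [F → ( . F (], [F → . ( F (], [F → . L )], [F → . L], [F → . e], [F → .], [L → . L e +], [L → .] }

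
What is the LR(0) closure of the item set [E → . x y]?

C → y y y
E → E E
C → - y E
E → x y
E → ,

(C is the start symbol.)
Start with: [E → . x y]
The dot precedes the terminal x, so nothing is added.

CLOSURE = { [E → . x y] }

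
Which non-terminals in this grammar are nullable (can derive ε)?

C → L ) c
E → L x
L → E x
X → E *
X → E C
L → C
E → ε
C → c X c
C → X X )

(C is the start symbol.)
{ 'E' }

A non-terminal is nullable if it can derive ε (the empty string): either it has an ε-production, or it has a production whose right-hand side consists entirely of nullable non-terminals.

ε-productions: E → ε
So E is immediately nullable.
No further non-terminal can be added: every production for the remaining non-terminals contains a terminal or a non-nullable non-terminal.
Nullable = { 'E' }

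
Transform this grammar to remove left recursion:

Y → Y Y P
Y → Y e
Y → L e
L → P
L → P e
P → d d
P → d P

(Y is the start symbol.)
Y → L e Y'
Y' → Y P Y'
Y' → e Y'
Y' → ε
L → P
L → P e
P → d d
P → d P

Y is directly left-recursive. The standard transformation for
  A → A α₁ | ... | A α_m | β₁ | ... | β_n
is
  A  → β₁ A' | ... | β_n A'
  A' → α₁ A' | ... | α_m A' | ε

Y → L e becomes Y → L e Y'
Y → Y Y P becomes Y' → Y P Y'
Y → Y e becomes Y' → e Y'
Add Y' → ε

Productions for other non-terminals are unchanged:
  L → P
  L → P e
  P → d d
  P → d P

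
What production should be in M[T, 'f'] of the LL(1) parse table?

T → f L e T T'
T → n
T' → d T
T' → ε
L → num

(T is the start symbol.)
To find M[T, 'f'], we find productions for T where 'f' is in the predict set (PREDICT(N → α) = (FIRST(α) \ {ε}) ∪ (FOLLOW(N) if α ⇒* ε)).

T → f L e T T': PREDICT = { 'f' }
  'f' is in predict set, so this production goes in M[T, 'f']
T → n: PREDICT = { 'n' }

M[T, 'f'] = T → f L e T T'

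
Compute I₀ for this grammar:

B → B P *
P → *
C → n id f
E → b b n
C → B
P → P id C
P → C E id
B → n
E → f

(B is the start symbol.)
{ [B → . B P *], [B → . n], [B' → . B] }

First, augment the grammar with B' → B
I₀ = CLOSURE({ [B' → . B] }):
  [B' → . B] has the dot before B: add [B → . B P *], [B → . n]
No further items can be added.

I₀ = { [B → . B P *], [B → . n], [B' → . B] }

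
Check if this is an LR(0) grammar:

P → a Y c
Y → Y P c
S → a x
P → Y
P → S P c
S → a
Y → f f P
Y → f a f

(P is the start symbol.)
No. Shift-reduce conflict between [P → Y .] and [P → . a Y c]

A grammar is LR(0) if no state in the canonical LR(0) collection has:
  - both a shift item (dot before a terminal) and a complete item (shift-reduce conflict), or
  - two or more complete items (reduce-reduce conflict; the accept item [P' → P .] counts as a complete item here).

Augment with P' → P and build the canonical LR(0) collection (I0 = CLOSURE({[P' → . P]}), then GOTO on every symbol after a dot until no new states appear). It has 17 states:
  I0: { [P → . S P c], [P → . Y], [P → . a Y c], [P' → . P], [S → . a x], [S → . a], [Y → . Y P c], [Y → . f a f], [Y → . f f P] }  — shift
  I1: { [P' → P .] }  — accept
  I2: { [P → . S P c], [P → . Y], [P → . a Y c], [P → S . P c], [S → . a x], [S → . a], [Y → . Y P c], [Y → . f a f], [Y → . f f P] }  — shift
  I3: { [P → . S P c], [P → . Y], [P → . a Y c], [P → Y .], [S → . a x], [S → . a], [Y → . Y P c], [Y → . f a f], [Y → . f f P], [Y → Y . P c] }  — shift, reduce
  I4: { [P → a . Y c], [S → a . x], [S → a .], [Y → . Y P c], [Y → . f a f], [Y → . f f P] }  — shift, reduce
  I5: { [Y → f . a f], [Y → f . f P] }  — shift
  I6: { [Y → f a . f] }  — shift
  I7: { [P → . S P c], [P → . Y], [P → . a Y c], [S → . a x], [S → . a], [Y → . Y P c], [Y → . f a f], [Y → . f f P], [Y → f f . P] }  — shift
  I8: { [Y → f f P .] }  — reduce
  I9: { [Y → f a f .] }  — reduce
  I10: { [P → . S P c], [P → . Y], [P → . a Y c], [P → a Y . c], [S → . a x], [S → . a], [Y → . Y P c], [Y → . f a f], [Y → . f f P], [Y → Y . P c] }  — shift
  I11: { [S → a x .] }  — reduce
  I12: { [Y → Y P . c] }  — shift
  I13: { [P → a Y c .] }  — reduce
  I14: { [Y → Y P c .] }  — reduce
  I15: { [P → S P . c] }  — shift
  I16: { [P → S P c .] }  — reduce

Conflict in state I3:
  Shift-reduce conflict between [P → Y .] and [P → . a Y c]
So the grammar is NOT LR(0).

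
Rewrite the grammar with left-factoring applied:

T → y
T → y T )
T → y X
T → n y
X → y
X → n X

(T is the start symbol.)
Left-factoring transforms A → αβ₁ | αβ₂ into A → αA' and A' → β₁ | β₂
(α is the longest common prefix among the alternatives). Repeat until
no nonterminal has two alternatives with a common prefix.

Round 1: T has alternatives sharing prefix 'y'. Introduce T': T → y T'
  Add: T' → ε
  Add: T' → T )
  Add: T' → X

No remaining common prefixes — done.

Resulting grammar:
T → y T'
T' → ε
T' → T )
T' → X
T → n y
X → y
X → n X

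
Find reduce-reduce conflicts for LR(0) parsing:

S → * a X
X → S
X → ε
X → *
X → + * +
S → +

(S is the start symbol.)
No reduce-reduce conflicts

Augment with S' → S and build the canonical LR(0) collection (I0 = CLOSURE({[S' → . S]}), then GOTO on every symbol after a dot until no new states appear). It has 11 states:
  I0: { [S → . * a X], [S → . +], [S' → . S] }  — shift
  I1: { [S → * . a X] }  — shift
  I2: { [S → + .] }  — reduce
  I3: { [S' → S .] }  — accept
  I4: { [S → * a . X], [S → . * a X], [S → . +], [X → . *], [X → . + * +], [X → . S], [X → .] }  — shift, reduce
  I5: { [S → * . a X], [X → * .] }  — shift, reduce
  I6: { [S → + .], [X → + . * +] }  — shift, reduce
  I7: { [X → S .] }  — reduce
  I8: { [S → * a X .] }  — reduce
  I9: { [X → + * . +] }  — shift
  I10: { [X → + * + .] }  — reduce

No state contains more than one complete item.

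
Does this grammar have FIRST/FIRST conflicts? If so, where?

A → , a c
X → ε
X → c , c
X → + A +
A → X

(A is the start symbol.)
No FIRST/FIRST conflicts.

A FIRST/FIRST conflict occurs when two productions N → α and N → β for the same non-terminal have FIRST(α) ∩ FIRST(β) ≠ ∅ (with ε ∈ FIRST of a nullable right-hand side, so two nullable alternatives also conflict).

FIRST sets of the non-terminals at (or reachable through a nullable prefix from) the front of some alternative:
  FIRST(X) = { '+', 'c', ε }

Productions for A:
  A → , a c: FIRST = { ',' }
  A → X: FIRST = { '+', 'c', ε }
Productions for X:
  X → ε: FIRST = { ε }
  X → c , c: FIRST = { 'c' }
  X → + A +: FIRST = { '+' }

All alternatives of each non-terminal have pairwise disjoint FIRST sets.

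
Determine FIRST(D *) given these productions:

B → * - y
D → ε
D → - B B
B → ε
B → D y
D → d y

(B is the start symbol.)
FIRST sets of the non-terminals involved (from the grammar, by fixed-point iteration):
  FIRST(D) = { '-', 'd', ε }

To compute FIRST(D *), process the symbols left to right:
Symbol D is a non-terminal. Add FIRST(D) \ {ε} = { '-', 'd' }
D is nullable (ε ∈ FIRST(D)), continue to the next symbol.
Symbol * is a terminal. Add '*' and stop.
FIRST(D *) = { '*', '-', 'd' }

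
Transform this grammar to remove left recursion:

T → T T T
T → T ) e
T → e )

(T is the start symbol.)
T → e ) T'
T' → T T T'
T' → ) e T'
T' → ε

T is directly left-recursive. The standard transformation for
  A → A α₁ | ... | A α_m | β₁ | ... | β_n
is
  A  → β₁ A' | ... | β_n A'
  A' → α₁ A' | ... | α_m A' | ε

T → e ) becomes T → e ) T'
T → T T T becomes T' → T T T'
T → T ) e becomes T' → ) e T'
Add T' → ε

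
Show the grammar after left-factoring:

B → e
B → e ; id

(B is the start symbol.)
Left-factoring transforms A → αβ₁ | αβ₂ into A → αA' and A' → β₁ | β₂
(α is the longest common prefix among the alternatives). Repeat until
no nonterminal has two alternatives with a common prefix.

Round 1: B has alternatives sharing prefix 'e'. Introduce B': B → e B'
  Add: B' → ε
  Add: B' → ; id

No remaining common prefixes — done.

Resulting grammar:
B → e B'
B' → ε
B' → ; id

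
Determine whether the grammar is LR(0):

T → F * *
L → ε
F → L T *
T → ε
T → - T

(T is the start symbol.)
A grammar is LR(0) if no state in the canonical LR(0) collection has:
  - both a shift item (dot before a terminal) and a complete item (shift-reduce conflict), or
  - two or more complete items (reduce-reduce conflict; the accept item [T' → T .] counts as a complete item here).

Augment with T' → T and build the canonical LR(0) collection (I0 = CLOSURE({[T' → . T]}), then GOTO on every symbol after a dot until no new states appear). It has 10 states:
  I0: { [F → . L T *], [L → .], [T → . - T], [T → . F * *], [T → .], [T' → . T] }  — shift, 2 reduces
  I1: { [F → . L T *], [L → .], [T → - . T], [T → . - T], [T → . F * *], [T → .] }  — shift, 2 reduces
  I2: { [T → F . * *] }  — shift
  I3: { [F → . L T *], [F → L . T *], [L → .], [T → . - T], [T → . F * *], [T → .] }  — shift, 2 reduces
  I4: { [T' → T .] }  — accept
  I5: { [F → L T . *] }  — shift
  I6: { [F → L T * .] }  — reduce
  I7: { [T → F * . *] }  — shift
  I8: { [T → F * * .] }  — reduce
  I9: { [T → - T .] }  — reduce

Conflict in state I0:
  Shift-reduce conflict between [L → .] and [T → . - T]
So the grammar is NOT LR(0).

Answer: No. Shift-reduce conflict between [L → .] and [T → . - T]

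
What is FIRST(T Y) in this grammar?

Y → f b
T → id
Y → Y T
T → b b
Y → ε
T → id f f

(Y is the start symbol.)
FIRST sets of the non-terminals involved (from the grammar, by fixed-point iteration):
  FIRST(T) = { 'b', 'id' }

To compute FIRST(T Y), process the symbols left to right:
Symbol T is a non-terminal. Add FIRST(T) \ {ε} = { 'b', 'id' }
T is not nullable (ε ∉ FIRST(T)), so stop here.
FIRST(T Y) = { 'b', 'id' }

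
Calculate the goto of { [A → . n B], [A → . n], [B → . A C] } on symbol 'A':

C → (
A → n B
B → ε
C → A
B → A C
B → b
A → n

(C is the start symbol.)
GOTO(I, 'A') = CLOSURE({ [A → αX.β] : [A → α.Xβ] ∈ I, X = 'A' })

Items with dot before 'A', with the dot advanced:
  [B → . A C] → [B → A . C]
Closure of the advanced items:
  [B → A . C] has the dot before C: add [C → . (], [C → . A]
  [C → . A] has the dot before A: add [A → . n B], [A → . n]

GOTO = { [A → . n B], [A → . n], [B → A . C], [C → . (], [C → . A] }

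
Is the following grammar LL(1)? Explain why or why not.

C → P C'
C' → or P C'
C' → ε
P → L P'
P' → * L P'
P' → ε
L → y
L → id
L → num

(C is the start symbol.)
Yes, the grammar is LL(1).

A grammar is LL(1) if for each non-terminal N with multiple productions, the predict sets of those productions are pairwise disjoint, where PREDICT(N → α) = (FIRST(α) \ {ε}) ∪ (FOLLOW(N) if α ⇒* ε).

Relevant sets:
  FOLLOW(C') = { $ }
  FOLLOW(P') = { $, 'or' }

For C':
  PREDICT(C' → or P C') = { 'or' }
  PREDICT(C' → ε) = { $ }
For P':
  PREDICT(P' → '*' L P') = { '*' }
  PREDICT(P' → ε) = { $, 'or' }
For L:
  PREDICT(L → y) = { 'y' }
  PREDICT(L → id) = { 'id' }
  PREDICT(L → num) = { 'num' }
C, P have a single production, so nothing to check there.

All predict sets are disjoint. The grammar IS LL(1).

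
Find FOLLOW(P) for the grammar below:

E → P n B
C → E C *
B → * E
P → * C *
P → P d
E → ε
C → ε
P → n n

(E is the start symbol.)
{ 'd', 'n' }

To compute FOLLOW(P), find every occurrence of P on a right-hand side N → α P β: add FIRST(β) \ {ε}, and if β is empty or nullable also add FOLLOW(N). Iterate to a fixed point.

In E → P n B: P is followed by n B, add FIRST(n B) \ {ε} = { 'n' }
In P → P d: P is followed by d, add FIRST(d) \ {ε} = { 'd' }

Taking the union: FOLLOW(P) = { 'd', 'n' }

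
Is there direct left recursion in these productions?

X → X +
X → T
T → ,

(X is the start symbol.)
Direct left recursion occurs when N → N α for some non-terminal N (the right-hand side begins with the left-hand side itself).

X → X +: LEFT RECURSIVE (starts with X)
X → T: starts with T
T → ,: starts with ','

The grammar has direct left recursion on: X.

Answer: Yes, X is left-recursive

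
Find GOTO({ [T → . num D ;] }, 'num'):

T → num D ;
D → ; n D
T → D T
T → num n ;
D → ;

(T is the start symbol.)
GOTO(I, 'num') = CLOSURE({ [A → αX.β] : [A → α.Xβ] ∈ I, X = 'num' })

Items with dot before 'num', with the dot advanced:
  [T → . num D ;] → [T → num . D ;]
Closure of the advanced items:
  [T → num . D ;] has the dot before D: add [D → . ; n D], [D → . ;]

GOTO = { [D → . ; n D], [D → . ;], [T → num . D ;] }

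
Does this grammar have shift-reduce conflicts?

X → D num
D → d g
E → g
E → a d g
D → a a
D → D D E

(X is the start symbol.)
A shift-reduce conflict occurs when an LR(0) state has both:
  - a complete (reduce) item [A → α .] (dot at the end), and
  - a shift item [B → β . c γ] (dot before a terminal).

Augment with X' → X and build the canonical LR(0) collection (I0 = CLOSURE({[X' → . X]}), then GOTO on every symbol after a dot until no new states appear). It has 14 states:
  I0: { [D → . D D E], [D → . a a], [D → . d g], [X → . D num], [X' → . X] }  — shift
  I1: { [D → . D D E], [D → . a a], [D → . d g], [D → D . D E], [X → D . num] }  — shift
  I2: { [X' → X .] }  — accept
  I3: { [D → a . a] }  — shift
  I4: { [D → d . g] }  — shift
  I5: { [D → d g .] }  — reduce
  I6: { [D → a a .] }  — reduce
  I7: { [D → . D D E], [D → . a a], [D → . d g], [D → D . D E], [D → D D . E], [E → . a d g], [E → . g] }  — shift
  I8: { [X → D num .] }  — reduce
  I9: { [D → D D E .] }  — reduce
  I10: { [D → a . a], [E → a . d g] }  — shift
  I11: { [E → g .] }  — reduce
  I12: { [E → a d . g] }  — shift
  I13: { [E → a d g .] }  — reduce

No state contains both a complete item and a shift item.

Answer: No shift-reduce conflicts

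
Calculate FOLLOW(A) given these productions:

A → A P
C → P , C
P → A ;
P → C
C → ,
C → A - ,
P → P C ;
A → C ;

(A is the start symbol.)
To compute FOLLOW(A), find every occurrence of A on a right-hand side N → α A β: add FIRST(β) \ {ε}, and if β is empty or nullable also add FOLLOW(N). Iterate to a fixed point.

A is the start symbol, so $ ∈ FOLLOW(A).
In A → A P: A is followed by P, add FIRST(P) \ {ε} = { ',' }
In P → A ;: A is followed by ';', add FIRST(';') \ {ε} = { ';' }
In C → A - ,: A is followed by '-' ',', add FIRST('-' ',') \ {ε} = { '-' }

Taking the union: FOLLOW(A) = { $, ',', '-', ';' }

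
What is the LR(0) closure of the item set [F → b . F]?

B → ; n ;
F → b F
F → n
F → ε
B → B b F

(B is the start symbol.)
To compute CLOSURE, for each item [A → α.Bβ] where B is a non-terminal, add [B → .γ] for all productions B → γ; repeat for the newly added items until nothing changes.

Start with: [F → b . F]
  [F → b . F] has the dot before F: add [F → . b F], [F → . n], [F → .]
No further items can be added.

CLOSURE = { [F → . b F], [F → . n], [F → .], [F → b . F] }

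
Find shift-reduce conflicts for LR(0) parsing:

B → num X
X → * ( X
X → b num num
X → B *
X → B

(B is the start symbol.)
Augment with B' → B and build the canonical LR(0) collection (I0 = CLOSURE({[B' → . B]}), then GOTO on every symbol after a dot until no new states appear). It has 12 states:
  I0: { [B → . num X], [B' → . B] }  — shift
  I1: { [B' → B .] }  — accept
  I2: { [B → . num X], [B → num . X], [X → . * ( X], [X → . B *], [X → . B], [X → . b num num] }  — shift
  I3: { [X → * . ( X] }  — shift
  I4: { [X → B . *], [X → B .] }  — shift, reduce
  I5: { [B → num X .] }  — reduce
  I6: { [X → b . num num] }  — shift
  I7: { [X → b num . num] }  — shift
  I8: { [X → b num num .] }  — reduce
  I9: { [X → B * .] }  — reduce
  I10: { [B → . num X], [X → * ( . X], [X → . * ( X], [X → . B *], [X → . B], [X → . b num num] }  — shift
  I11: { [X → * ( X .] }  — reduce

I4 contains reduce item [X → B .] and shift item [X → B . *] — shift-reduce conflict.

Answer: Yes — I4: [X → B .] vs [X → B . *]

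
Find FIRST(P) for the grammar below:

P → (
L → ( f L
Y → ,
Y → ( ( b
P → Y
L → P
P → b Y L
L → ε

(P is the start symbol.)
To compute FIRST(P), examine every production with P on the left-hand side, reading each right-hand side left to right until a non-nullable symbol is reached.

FIRST sets of the other non-terminals involved (by the same procedure, iterated to a fixed point):
  FIRST(Y) = { '(', ',' }

From P → (:
  - '(' is a terminal: add '(' and stop
From P → Y:
  - Y is a non-terminal: add FIRST(Y) \ {ε} = { '(', ',' }
    Y is not nullable, so stop
From P → b Y L:
  - b is a terminal: add 'b' and stop

Collecting: FIRST(P) = { '(', ',', 'b' }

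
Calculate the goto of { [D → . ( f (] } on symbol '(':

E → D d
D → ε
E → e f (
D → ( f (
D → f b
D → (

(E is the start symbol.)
{ [D → ( . f (] }

GOTO(I, '(') = CLOSURE({ [A → αX.β] : [A → α.Xβ] ∈ I, X = '(' })

Items with dot before '(', with the dot advanced:
  [D → . ( f (] → [D → ( . f (]
Closure adds nothing (no advanced item has the dot before a non-terminal).

GOTO = { [D → ( . f (] }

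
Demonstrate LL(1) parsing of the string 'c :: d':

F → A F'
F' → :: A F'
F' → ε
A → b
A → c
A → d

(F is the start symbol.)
Stack is shown with the top on the left.

Stack      Input     Action
---------------------------
F $        c :: d $  output F → A F'
A F' $     c :: d $  output A → c
c F' $     c :: d $  match 'c'
F' $       :: d $    output F' → :: A F'
:: A F' $  :: d $    match '::'
A F' $     d $       output A → d
d F' $     d $       match 'd'
F' $       $         output F' → ε
$          $         accept

The string is accepted.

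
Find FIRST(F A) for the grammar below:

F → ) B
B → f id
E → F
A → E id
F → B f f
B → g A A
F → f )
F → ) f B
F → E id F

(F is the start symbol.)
FIRST sets of the non-terminals involved (from the grammar, by fixed-point iteration):
  FIRST(F) = { ')', 'f', 'g' }

To compute FIRST(F A), process the symbols left to right:
Symbol F is a non-terminal. Add FIRST(F) \ {ε} = { ')', 'f', 'g' }
F is not nullable (ε ∉ FIRST(F)), so stop here.
FIRST(F A) = { ')', 'f', 'g' }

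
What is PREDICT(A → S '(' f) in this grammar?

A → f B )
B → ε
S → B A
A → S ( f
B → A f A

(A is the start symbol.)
{ 'f' }

PREDICT(A → S '(' f) = (FIRST(RHS) \ {ε}) ∪ (FOLLOW(A) if ε ∈ FIRST(RHS), i.e. RHS ⇒* ε)
FIRST(S) = { 'f' }
FIRST(S '(' f) = { 'f' }
ε ∉ FIRST(S '(' f), so FOLLOW(A) is not added.
PREDICT(A → S '(' f) = { 'f' }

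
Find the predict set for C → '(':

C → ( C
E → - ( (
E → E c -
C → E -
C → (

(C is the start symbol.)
{ '(' }

PREDICT(C → '(') = (FIRST(RHS) \ {ε}) ∪ (FOLLOW(C) if ε ∈ FIRST(RHS), i.e. RHS ⇒* ε)
FIRST('(') = { '(' }
ε ∉ FIRST('('), so FOLLOW(C) is not added.
PREDICT(C → '(') = { '(' }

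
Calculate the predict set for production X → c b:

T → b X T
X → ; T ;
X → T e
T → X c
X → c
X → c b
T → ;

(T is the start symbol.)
{ 'c' }

PREDICT(X → c b) = (FIRST(RHS) \ {ε}) ∪ (FOLLOW(X) if ε ∈ FIRST(RHS), i.e. RHS ⇒* ε)
FIRST(c b) = { 'c' }
ε ∉ FIRST(c b), so FOLLOW(X) is not added.
PREDICT(X → c b) = { 'c' }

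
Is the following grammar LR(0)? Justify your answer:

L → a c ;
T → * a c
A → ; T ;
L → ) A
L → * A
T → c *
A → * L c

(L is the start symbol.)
Yes, the grammar is LR(0)

Augment with L' → L and build the canonical LR(0) collection (I0 = CLOSURE({[L' → . L]}), then GOTO on every symbol after a dot until no new states appear). It has 20 states:
  I0: { [L → . ) A], [L → . * A], [L → . a c ;], [L' → . L] }  — shift
  I1: { [A → . * L c], [A → . ; T ;], [L → ) . A] }  — shift
  I2: { [A → . * L c], [A → . ; T ;], [L → * . A] }  — shift
  I3: { [L' → L .] }  — accept
  I4: { [L → a . c ;] }  — shift
  I5: { [L → a c . ;] }  — shift
  I6: { [L → a c ; .] }  — reduce
  I7: { [A → * . L c], [L → . ) A], [L → . * A], [L → . a c ;] }  — shift
  I8: { [A → ; . T ;], [T → . * a c], [T → . c *] }  — shift
  I9: { [L → * A .] }  — reduce
  I10: { [T → * . a c] }  — shift
  I11: { [A → ; T . ;] }  — shift
  I12: { [T → c . *] }  — shift
  I13: { [T → c * .] }  — reduce
  I14: { [A → ; T ; .] }  — reduce
  I15: { [T → * a . c] }  — shift
  I16: { [T → * a c .] }  — reduce
  I17: { [A → * L . c] }  — shift
  I18: { [A → * L c .] }  — reduce
  I19: { [L → ) A .] }  — reduce

Every state is either a pure shift/goto state or contains exactly one complete item and nothing to shift — no conflicts. The grammar is LR(0).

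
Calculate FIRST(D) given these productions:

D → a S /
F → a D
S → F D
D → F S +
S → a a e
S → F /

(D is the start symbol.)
FIRST sets of the other non-terminals involved (by the same procedure, iterated to a fixed point):
  FIRST(F) = { 'a' }

From D → a S /:
  - a is a terminal: add 'a' and stop
From D → F S +:
  - F is a non-terminal: add FIRST(F) \ {ε} = { 'a' }
    F is not nullable, so stop

Collecting: FIRST(D) = { 'a' }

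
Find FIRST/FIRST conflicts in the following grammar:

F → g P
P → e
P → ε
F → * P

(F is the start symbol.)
A FIRST/FIRST conflict occurs when two productions N → α and N → β for the same non-terminal have FIRST(α) ∩ FIRST(β) ≠ ∅ (with ε ∈ FIRST of a nullable right-hand side, so two nullable alternatives also conflict).

Productions for F:
  F → g P: FIRST = { 'g' }
  F → * P: FIRST = { '*' }
Productions for P:
  P → e: FIRST = { 'e' }
  P → ε: FIRST = { ε }

All alternatives of each non-terminal have pairwise disjoint FIRST sets.

Answer: No FIRST/FIRST conflicts.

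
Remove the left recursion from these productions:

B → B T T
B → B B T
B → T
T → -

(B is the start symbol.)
B → T B'
B' → T T B'
B' → B T B'
B' → ε
T → -

B is directly left-recursive. The standard transformation for
  A → A α₁ | ... | A α_m | β₁ | ... | β_n
is
  A  → β₁ A' | ... | β_n A'
  A' → α₁ A' | ... | α_m A' | ε

B → T becomes B → T B'
B → B T T becomes B' → T T B'
B → B B T becomes B' → B T B'
Add B' → ε

Productions for other non-terminals are unchanged:
  T → -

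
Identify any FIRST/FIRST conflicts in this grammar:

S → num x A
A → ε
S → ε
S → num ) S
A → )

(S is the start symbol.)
A FIRST/FIRST conflict occurs when two productions N → α and N → β for the same non-terminal have FIRST(α) ∩ FIRST(β) ≠ ∅ (with ε ∈ FIRST of a nullable right-hand side, so two nullable alternatives also conflict).

Productions for S:
  S → num x A: FIRST = { 'num' }
  S → ε: FIRST = { ε }
  S → num ) S: FIRST = { 'num' }
Productions for A:
  A → ε: FIRST = { ε }
  A → ): FIRST = { ')' }

Conflict for S: S → num x A and S → num ) S
  Overlap: { 'num' }

Answer: Yes. S → num x A / S → num ')' S on { 'num' }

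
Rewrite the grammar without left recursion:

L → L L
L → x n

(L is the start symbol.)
L is directly left-recursive. The standard transformation for
  A → A α₁ | ... | A α_m | β₁ | ... | β_n
is
  A  → β₁ A' | ... | β_n A'
  A' → α₁ A' | ... | α_m A' | ε

L → x n becomes L → x n L'
L → L L becomes L' → L L'
Add L' → ε

Resulting grammar:
L → x n L'
L' → L L'
L' → ε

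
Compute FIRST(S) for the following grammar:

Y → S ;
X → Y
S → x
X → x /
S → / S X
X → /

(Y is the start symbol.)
From S → x:
  - x is a terminal: add 'x' and stop
From S → / S X:
  - '/' is a terminal: add '/' and stop

Collecting: FIRST(S) = { '/', 'x' }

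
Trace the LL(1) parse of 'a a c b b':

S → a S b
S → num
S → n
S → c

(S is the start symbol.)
LL(1) parsing maintains a stack (initially the start symbol over $) and the input. At each step: if the stack top is a terminal, match it against the current input token; if it is a non-terminal N, replace it with the RHS of M[N, lookahead] (the unique production whose predict set contains the lookahead).

Stack is shown with the top on the left.

Stack      Input        Action
------------------------------
S $        a a c b b $  output S → a S b
a S b $    a a c b b $  match 'a'
S b $      a c b b $    output S → a S b
a S b b $  a c b b $    match 'a'
S b b $    c b b $      output S → c
c b b $    c b b $      match 'c'
b b $      b b $        match 'b'
b $        b $          match 'b'
$          $            accept

The string is accepted.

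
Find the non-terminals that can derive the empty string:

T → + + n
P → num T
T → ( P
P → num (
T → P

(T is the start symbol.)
None

A non-terminal is nullable if it can derive ε (the empty string): either it has an ε-production, or it has a production whose right-hand side consists entirely of nullable non-terminals.

There are no ε-productions, so no non-terminal can derive ε.
No non-terminals are nullable.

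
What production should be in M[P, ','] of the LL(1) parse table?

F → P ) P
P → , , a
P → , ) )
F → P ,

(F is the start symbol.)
To find M[P, ','], we find productions for P where ',' is in the predict set (PREDICT(N → α) = (FIRST(α) \ {ε}) ∪ (FOLLOW(N) if α ⇒* ε)).

P → , , a: PREDICT = { ',' }
  ',' is in predict set, so this production goes in M[P, ',']
P → , ) ): PREDICT = { ',' }
  ',' is in predict set, so this production goes in M[P, ',']

M[P, ','] = P → , , a, P → , ) )  (a multiply-defined cell — the grammar is not LL(1))

Answer: P → , , a, P → , ) )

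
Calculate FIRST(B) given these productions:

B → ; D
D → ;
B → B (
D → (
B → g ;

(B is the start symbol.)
{ ';', 'g' }

From B → ; D:
  - ';' is a terminal: add ';' and stop
From B → B (:
  - B is the symbol being defined: contributes nothing new
    B is not nullable, so stop
From B → g ;:
  - g is a terminal: add 'g' and stop

Collecting: FIRST(B) = { ';', 'g' }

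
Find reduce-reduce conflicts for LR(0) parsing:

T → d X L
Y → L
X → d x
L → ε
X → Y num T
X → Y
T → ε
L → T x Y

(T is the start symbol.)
A reduce-reduce conflict occurs when an LR(0) state has two complete items [A → α .] and [B → β .] — both call for a reduction, and with no lookahead the parser cannot choose between them.

Augment with T' → T and build the canonical LR(0) collection (I0 = CLOSURE({[T' → . T]}), then GOTO on every symbol after a dot until no new states appear). It has 14 states:
  I0: { [T → . d X L], [T → .], [T' → . T] }  — shift, reduce
  I1: { [T' → T .] }  — accept
  I2: { [L → . T x Y], [L → .], [T → . d X L], [T → .], [T → d . X L], [X → . Y num T], [X → . Y], [X → . d x], [Y → . L] }  — shift, 2 reduces
  I3: { [Y → L .] }  — reduce
  I4: { [L → T . x Y] }  — shift
  I5: { [L → . T x Y], [L → .], [T → . d X L], [T → .], [T → d X . L] }  — shift, 2 reduces
  I6: { [X → Y . num T], [X → Y .] }  — shift, reduce
  I7: { [L → . T x Y], [L → .], [T → . d X L], [T → .], [T → d . X L], [X → . Y num T], [X → . Y], [X → . d x], [X → d . x], [Y → . L] }  — shift, 2 reduces
  I8: { [X → d x .] }  — reduce
  I9: { [T → . d X L], [T → .], [X → Y num . T] }  — shift, reduce
  I10: { [X → Y num T .] }  — reduce
  I11: { [T → d X L .] }  — reduce
  I12: { [L → . T x Y], [L → .], [L → T x . Y], [T → . d X L], [T → .], [Y → . L] }  — shift, 2 reduces
  I13: { [L → T x Y .] }  — reduce

I2 contains complete items [L → .], [T → .] — reduce-reduce conflict.
I5 contains complete items [L → .], [T → .] — reduce-reduce conflict.
I7 contains complete items [L → .], [T → .] — reduce-reduce conflict.
I12 contains complete items [L → .], [T → .] — reduce-reduce conflict.

Answer: Yes — I2: [L → .] vs [T → .]; I5: [L → .] vs [T → .]; I7: [L → .] vs [T → .]; I12: [L → .] vs [T → .]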